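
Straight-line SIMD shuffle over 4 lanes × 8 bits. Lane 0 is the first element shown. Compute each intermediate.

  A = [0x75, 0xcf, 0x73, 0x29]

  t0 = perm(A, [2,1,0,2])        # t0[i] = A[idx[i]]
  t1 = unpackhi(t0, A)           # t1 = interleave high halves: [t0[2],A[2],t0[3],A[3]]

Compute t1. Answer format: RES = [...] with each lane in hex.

RES = [ 0x75  0x73  0x73  0x29 ]

t0 = [0x73, 0xcf, 0x75, 0x73]
t1 = [0x75, 0x73, 0x73, 0x29]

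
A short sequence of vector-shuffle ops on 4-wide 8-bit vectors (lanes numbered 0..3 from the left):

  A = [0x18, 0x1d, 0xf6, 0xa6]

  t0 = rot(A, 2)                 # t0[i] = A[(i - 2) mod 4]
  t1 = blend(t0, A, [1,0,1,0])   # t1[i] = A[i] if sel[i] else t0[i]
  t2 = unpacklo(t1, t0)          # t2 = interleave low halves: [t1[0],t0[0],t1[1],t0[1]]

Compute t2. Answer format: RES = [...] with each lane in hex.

RES = [0x18, 0xf6, 0xa6, 0xa6]

t0 = [0xf6, 0xa6, 0x18, 0x1d]
t1 = [0x18, 0xa6, 0xf6, 0x1d]
t2 = [0x18, 0xf6, 0xa6, 0xa6]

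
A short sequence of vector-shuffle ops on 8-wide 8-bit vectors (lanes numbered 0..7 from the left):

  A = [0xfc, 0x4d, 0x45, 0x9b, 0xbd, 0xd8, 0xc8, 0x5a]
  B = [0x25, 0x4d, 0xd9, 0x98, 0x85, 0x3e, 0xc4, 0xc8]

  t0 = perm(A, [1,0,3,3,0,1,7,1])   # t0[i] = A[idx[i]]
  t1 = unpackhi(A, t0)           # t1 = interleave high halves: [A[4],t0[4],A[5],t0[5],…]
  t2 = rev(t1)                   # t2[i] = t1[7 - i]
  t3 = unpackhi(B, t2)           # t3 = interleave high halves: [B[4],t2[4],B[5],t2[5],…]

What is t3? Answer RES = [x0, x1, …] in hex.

  t0: 4d fc 9b 9b fc 4d 5a 4d
  t1: bd fc d8 4d c8 5a 5a 4d
  t2: 4d 5a 5a c8 4d d8 fc bd
  t3: 85 4d 3e d8 c4 fc c8 bd

RES = [0x85, 0x4d, 0x3e, 0xd8, 0xc4, 0xfc, 0xc8, 0xbd]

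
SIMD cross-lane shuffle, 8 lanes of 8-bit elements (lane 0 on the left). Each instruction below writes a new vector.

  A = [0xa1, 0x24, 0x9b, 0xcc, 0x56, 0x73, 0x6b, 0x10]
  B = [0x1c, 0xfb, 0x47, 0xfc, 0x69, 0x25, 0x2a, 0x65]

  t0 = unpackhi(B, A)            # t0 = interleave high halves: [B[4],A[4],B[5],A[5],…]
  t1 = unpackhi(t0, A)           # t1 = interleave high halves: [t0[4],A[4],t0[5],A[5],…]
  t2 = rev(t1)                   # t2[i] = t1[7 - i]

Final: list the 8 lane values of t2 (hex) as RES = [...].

RES = [ 0x10  0x10  0x6b  0x65  0x73  0x6b  0x56  0x2a ]

→ t0 |69|56|25|73|2a|6b|65|10|
→ t1 |2a|56|6b|73|65|6b|10|10|
→ t2 |10|10|6b|65|73|6b|56|2a|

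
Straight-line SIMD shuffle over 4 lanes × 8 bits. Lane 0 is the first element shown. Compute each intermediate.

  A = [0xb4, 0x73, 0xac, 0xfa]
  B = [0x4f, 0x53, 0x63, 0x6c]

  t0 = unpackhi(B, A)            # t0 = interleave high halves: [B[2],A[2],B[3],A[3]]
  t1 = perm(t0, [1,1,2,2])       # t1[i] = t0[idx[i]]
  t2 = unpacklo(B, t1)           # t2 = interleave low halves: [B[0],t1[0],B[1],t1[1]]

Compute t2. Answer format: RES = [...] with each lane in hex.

t0 = [0x63, 0xac, 0x6c, 0xfa]
t1 = [0xac, 0xac, 0x6c, 0x6c]
t2 = [0x4f, 0xac, 0x53, 0xac]

RES = [ 0x4f  0xac  0x53  0xac ]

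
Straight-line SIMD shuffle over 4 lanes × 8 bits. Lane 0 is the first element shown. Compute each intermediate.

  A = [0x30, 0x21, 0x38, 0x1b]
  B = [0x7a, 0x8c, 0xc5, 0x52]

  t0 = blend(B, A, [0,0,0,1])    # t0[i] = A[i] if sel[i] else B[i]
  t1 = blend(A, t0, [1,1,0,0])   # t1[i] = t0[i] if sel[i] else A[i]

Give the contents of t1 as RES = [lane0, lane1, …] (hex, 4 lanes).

t0 = [0x7a, 0x8c, 0xc5, 0x1b]
t1 = [0x7a, 0x8c, 0x38, 0x1b]

RES = [ 0x7a  0x8c  0x38  0x1b ]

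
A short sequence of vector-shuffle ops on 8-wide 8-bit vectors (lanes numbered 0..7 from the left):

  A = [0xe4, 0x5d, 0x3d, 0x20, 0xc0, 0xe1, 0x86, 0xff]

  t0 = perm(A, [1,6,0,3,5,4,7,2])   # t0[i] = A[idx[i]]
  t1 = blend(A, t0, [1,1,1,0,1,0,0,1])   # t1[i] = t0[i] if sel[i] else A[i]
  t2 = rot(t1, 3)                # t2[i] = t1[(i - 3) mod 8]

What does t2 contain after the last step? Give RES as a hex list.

t0 = [0x5d, 0x86, 0xe4, 0x20, 0xe1, 0xc0, 0xff, 0x3d]
t1 = [0x5d, 0x86, 0xe4, 0x20, 0xe1, 0xe1, 0x86, 0x3d]
t2 = [0xe1, 0x86, 0x3d, 0x5d, 0x86, 0xe4, 0x20, 0xe1]

RES = [ 0xe1  0x86  0x3d  0x5d  0x86  0xe4  0x20  0xe1 ]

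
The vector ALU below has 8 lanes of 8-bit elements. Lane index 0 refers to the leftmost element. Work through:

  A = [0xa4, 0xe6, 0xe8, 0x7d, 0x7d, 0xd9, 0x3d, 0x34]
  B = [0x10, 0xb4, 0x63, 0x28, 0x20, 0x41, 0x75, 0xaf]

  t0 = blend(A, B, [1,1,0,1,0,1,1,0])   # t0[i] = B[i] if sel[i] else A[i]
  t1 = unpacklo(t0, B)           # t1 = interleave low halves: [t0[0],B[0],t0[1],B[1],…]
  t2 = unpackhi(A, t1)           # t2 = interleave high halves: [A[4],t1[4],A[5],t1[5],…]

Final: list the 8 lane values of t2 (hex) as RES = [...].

RES = [0x7d, 0xe8, 0xd9, 0x63, 0x3d, 0x28, 0x34, 0x28]

  t0: 10 b4 e8 28 7d 41 75 34
  t1: 10 10 b4 b4 e8 63 28 28
  t2: 7d e8 d9 63 3d 28 34 28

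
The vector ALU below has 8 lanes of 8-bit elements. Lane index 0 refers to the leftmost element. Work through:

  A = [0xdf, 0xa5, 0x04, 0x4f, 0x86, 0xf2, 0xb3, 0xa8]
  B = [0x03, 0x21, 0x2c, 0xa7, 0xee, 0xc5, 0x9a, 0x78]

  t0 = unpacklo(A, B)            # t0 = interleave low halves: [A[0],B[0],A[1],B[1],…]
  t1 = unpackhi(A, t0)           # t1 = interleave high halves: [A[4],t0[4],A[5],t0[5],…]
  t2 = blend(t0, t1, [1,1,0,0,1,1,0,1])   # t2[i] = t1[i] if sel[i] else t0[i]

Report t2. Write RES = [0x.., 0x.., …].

t0 = [0xdf, 0x03, 0xa5, 0x21, 0x04, 0x2c, 0x4f, 0xa7]
t1 = [0x86, 0x04, 0xf2, 0x2c, 0xb3, 0x4f, 0xa8, 0xa7]
t2 = [0x86, 0x04, 0xa5, 0x21, 0xb3, 0x4f, 0x4f, 0xa7]

RES = [0x86, 0x04, 0xa5, 0x21, 0xb3, 0x4f, 0x4f, 0xa7]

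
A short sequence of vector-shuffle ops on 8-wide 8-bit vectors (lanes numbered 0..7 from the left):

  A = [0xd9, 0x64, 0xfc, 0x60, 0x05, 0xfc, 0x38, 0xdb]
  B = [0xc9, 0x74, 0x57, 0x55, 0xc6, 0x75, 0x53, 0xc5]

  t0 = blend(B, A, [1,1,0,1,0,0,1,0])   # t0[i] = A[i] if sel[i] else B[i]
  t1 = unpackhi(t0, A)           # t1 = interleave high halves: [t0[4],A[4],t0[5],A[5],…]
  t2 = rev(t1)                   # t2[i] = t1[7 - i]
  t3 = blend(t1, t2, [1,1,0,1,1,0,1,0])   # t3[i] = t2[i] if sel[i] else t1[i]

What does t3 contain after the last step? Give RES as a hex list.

→ t0 |d9|64|57|60|c6|75|38|c5|
→ t1 |c6|05|75|fc|38|38|c5|db|
→ t2 |db|c5|38|38|fc|75|05|c6|
→ t3 |db|c5|75|38|fc|38|05|db|

RES = [ 0xdb  0xc5  0x75  0x38  0xfc  0x38  0x05  0xdb ]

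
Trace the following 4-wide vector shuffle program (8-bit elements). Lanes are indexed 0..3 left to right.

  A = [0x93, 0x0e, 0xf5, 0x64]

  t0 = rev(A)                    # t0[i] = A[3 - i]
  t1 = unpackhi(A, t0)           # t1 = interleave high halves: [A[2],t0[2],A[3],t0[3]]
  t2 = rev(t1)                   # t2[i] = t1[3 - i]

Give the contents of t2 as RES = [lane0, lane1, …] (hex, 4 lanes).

RES = [ 0x93  0x64  0x0e  0xf5 ]

t0 = [0x64, 0xf5, 0x0e, 0x93]
t1 = [0xf5, 0x0e, 0x64, 0x93]
t2 = [0x93, 0x64, 0x0e, 0xf5]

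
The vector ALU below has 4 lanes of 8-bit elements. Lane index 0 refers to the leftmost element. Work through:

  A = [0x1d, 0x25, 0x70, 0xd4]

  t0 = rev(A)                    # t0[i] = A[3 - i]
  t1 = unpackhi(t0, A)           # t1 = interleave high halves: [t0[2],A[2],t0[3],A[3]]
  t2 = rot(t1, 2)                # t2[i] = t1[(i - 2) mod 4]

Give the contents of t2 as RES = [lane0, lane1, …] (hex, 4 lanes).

→ t0 |d4|70|25|1d|
→ t1 |25|70|1d|d4|
→ t2 |1d|d4|25|70|

RES = [0x1d, 0xd4, 0x25, 0x70]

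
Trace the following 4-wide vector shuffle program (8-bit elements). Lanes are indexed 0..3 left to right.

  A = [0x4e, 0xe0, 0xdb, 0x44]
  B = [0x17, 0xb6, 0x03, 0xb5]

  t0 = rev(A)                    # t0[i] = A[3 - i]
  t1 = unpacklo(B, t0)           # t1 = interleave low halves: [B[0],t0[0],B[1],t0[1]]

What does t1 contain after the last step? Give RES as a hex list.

→ t0 |44|db|e0|4e|
→ t1 |17|44|b6|db|

RES = [ 0x17  0x44  0xb6  0xdb ]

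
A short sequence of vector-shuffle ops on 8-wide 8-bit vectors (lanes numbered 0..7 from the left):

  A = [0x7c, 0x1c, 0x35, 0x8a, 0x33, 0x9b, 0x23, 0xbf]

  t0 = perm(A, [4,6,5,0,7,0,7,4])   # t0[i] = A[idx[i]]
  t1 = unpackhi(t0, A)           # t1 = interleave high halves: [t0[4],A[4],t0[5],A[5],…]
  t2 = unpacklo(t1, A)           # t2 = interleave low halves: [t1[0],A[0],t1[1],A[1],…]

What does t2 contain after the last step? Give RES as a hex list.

t0 = [0x33, 0x23, 0x9b, 0x7c, 0xbf, 0x7c, 0xbf, 0x33]
t1 = [0xbf, 0x33, 0x7c, 0x9b, 0xbf, 0x23, 0x33, 0xbf]
t2 = [0xbf, 0x7c, 0x33, 0x1c, 0x7c, 0x35, 0x9b, 0x8a]

RES = [ 0xbf  0x7c  0x33  0x1c  0x7c  0x35  0x9b  0x8a ]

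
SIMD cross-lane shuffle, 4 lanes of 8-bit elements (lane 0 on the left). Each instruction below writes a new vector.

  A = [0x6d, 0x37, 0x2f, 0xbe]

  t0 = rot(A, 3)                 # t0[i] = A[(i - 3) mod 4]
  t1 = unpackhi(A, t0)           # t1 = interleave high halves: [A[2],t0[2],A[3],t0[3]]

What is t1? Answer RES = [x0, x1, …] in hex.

→ t0 |37|2f|be|6d|
→ t1 |2f|be|be|6d|

RES = [ 0x2f  0xbe  0xbe  0x6d ]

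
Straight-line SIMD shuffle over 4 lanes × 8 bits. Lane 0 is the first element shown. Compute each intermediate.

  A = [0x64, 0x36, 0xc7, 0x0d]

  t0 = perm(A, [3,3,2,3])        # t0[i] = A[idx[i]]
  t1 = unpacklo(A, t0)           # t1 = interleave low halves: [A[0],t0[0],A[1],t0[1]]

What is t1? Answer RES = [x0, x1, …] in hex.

t0 = [0x0d, 0x0d, 0xc7, 0x0d]
t1 = [0x64, 0x0d, 0x36, 0x0d]

RES = [ 0x64  0x0d  0x36  0x0d ]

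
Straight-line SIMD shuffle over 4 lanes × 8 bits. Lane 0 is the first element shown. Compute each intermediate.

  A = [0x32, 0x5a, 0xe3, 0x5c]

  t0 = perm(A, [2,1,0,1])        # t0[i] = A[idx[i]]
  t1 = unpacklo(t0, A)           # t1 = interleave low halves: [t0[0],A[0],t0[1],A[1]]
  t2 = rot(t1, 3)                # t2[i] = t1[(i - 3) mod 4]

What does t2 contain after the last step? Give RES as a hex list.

RES = [ 0x32  0x5a  0x5a  0xe3 ]

→ t0 |e3|5a|32|5a|
→ t1 |e3|32|5a|5a|
→ t2 |32|5a|5a|e3|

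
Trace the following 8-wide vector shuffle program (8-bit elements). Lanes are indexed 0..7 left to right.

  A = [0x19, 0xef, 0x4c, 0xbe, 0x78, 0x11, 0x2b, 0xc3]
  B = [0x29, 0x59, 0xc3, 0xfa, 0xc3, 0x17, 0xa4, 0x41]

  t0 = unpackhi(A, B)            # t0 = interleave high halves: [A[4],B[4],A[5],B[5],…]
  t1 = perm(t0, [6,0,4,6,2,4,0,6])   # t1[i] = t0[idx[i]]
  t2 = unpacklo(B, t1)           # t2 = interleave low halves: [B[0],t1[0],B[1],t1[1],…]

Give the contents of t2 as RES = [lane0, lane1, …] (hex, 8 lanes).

  t0: 78 c3 11 17 2b a4 c3 41
  t1: c3 78 2b c3 11 2b 78 c3
  t2: 29 c3 59 78 c3 2b fa c3

RES = [0x29, 0xc3, 0x59, 0x78, 0xc3, 0x2b, 0xfa, 0xc3]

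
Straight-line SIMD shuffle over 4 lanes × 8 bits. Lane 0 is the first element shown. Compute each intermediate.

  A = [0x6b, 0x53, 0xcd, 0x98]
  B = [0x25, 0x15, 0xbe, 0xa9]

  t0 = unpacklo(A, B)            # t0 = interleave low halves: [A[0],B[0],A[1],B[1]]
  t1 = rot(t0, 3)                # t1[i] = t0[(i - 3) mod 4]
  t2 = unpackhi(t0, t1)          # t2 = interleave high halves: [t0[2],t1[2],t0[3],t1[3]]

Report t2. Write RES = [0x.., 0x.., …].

RES = [0x53, 0x15, 0x15, 0x6b]

  t0: 6b 25 53 15
  t1: 25 53 15 6b
  t2: 53 15 15 6b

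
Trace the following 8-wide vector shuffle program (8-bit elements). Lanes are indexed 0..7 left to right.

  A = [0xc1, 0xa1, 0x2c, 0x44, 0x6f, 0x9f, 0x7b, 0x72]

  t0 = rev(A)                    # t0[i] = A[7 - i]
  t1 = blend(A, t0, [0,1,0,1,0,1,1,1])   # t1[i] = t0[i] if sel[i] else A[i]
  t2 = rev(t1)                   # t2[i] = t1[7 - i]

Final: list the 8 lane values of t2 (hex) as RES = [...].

  t0: 72 7b 9f 6f 44 2c a1 c1
  t1: c1 7b 2c 6f 6f 2c a1 c1
  t2: c1 a1 2c 6f 6f 2c 7b c1

RES = [ 0xc1  0xa1  0x2c  0x6f  0x6f  0x2c  0x7b  0xc1 ]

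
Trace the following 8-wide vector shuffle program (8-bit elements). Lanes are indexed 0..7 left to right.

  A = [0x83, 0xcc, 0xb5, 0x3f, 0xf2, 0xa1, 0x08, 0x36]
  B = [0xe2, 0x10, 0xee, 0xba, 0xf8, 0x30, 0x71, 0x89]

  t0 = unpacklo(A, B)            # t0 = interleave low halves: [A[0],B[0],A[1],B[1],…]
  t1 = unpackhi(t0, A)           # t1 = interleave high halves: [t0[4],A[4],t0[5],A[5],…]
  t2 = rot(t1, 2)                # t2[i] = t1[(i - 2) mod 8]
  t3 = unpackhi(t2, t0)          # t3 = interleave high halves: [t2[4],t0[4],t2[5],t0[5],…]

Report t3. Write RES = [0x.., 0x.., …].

RES = [ 0xee  0xb5  0xa1  0xee  0x3f  0x3f  0x08  0xba ]

→ t0 |83|e2|cc|10|b5|ee|3f|ba|
→ t1 |b5|f2|ee|a1|3f|08|ba|36|
→ t2 |ba|36|b5|f2|ee|a1|3f|08|
→ t3 |ee|b5|a1|ee|3f|3f|08|ba|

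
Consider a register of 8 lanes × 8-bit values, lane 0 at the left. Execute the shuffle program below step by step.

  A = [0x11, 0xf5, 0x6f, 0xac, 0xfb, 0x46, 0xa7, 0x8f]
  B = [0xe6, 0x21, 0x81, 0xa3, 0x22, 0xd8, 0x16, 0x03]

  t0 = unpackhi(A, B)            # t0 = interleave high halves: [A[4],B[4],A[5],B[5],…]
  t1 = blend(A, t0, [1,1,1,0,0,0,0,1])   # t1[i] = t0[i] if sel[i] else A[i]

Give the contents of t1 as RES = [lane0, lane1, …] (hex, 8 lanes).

t0 = [0xfb, 0x22, 0x46, 0xd8, 0xa7, 0x16, 0x8f, 0x03]
t1 = [0xfb, 0x22, 0x46, 0xac, 0xfb, 0x46, 0xa7, 0x03]

RES = [0xfb, 0x22, 0x46, 0xac, 0xfb, 0x46, 0xa7, 0x03]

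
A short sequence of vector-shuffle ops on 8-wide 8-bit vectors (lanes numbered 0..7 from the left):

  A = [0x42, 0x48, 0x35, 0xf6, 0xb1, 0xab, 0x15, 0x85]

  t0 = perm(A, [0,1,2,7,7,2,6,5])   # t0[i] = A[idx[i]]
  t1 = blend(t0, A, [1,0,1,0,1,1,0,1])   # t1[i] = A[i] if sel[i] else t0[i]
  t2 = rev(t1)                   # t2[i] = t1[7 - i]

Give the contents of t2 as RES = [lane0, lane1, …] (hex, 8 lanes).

→ t0 |42|48|35|85|85|35|15|ab|
→ t1 |42|48|35|85|b1|ab|15|85|
→ t2 |85|15|ab|b1|85|35|48|42|

RES = [0x85, 0x15, 0xab, 0xb1, 0x85, 0x35, 0x48, 0x42]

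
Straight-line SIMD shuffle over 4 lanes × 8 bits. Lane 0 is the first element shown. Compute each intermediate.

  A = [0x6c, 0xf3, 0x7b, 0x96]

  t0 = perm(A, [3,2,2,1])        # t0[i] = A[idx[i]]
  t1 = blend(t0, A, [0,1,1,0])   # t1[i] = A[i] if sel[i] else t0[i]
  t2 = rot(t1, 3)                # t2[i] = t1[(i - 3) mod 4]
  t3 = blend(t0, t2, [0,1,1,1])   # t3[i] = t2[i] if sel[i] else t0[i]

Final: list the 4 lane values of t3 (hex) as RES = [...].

→ t0 |96|7b|7b|f3|
→ t1 |96|f3|7b|f3|
→ t2 |f3|7b|f3|96|
→ t3 |96|7b|f3|96|

RES = [0x96, 0x7b, 0xf3, 0x96]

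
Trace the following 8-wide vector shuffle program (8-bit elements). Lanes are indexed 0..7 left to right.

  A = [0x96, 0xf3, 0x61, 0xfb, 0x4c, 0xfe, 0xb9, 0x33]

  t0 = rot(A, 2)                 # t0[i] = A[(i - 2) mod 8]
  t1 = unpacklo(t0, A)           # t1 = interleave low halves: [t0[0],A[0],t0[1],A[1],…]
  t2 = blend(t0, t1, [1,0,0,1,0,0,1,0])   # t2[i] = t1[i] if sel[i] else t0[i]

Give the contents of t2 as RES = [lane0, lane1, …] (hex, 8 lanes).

RES = [ 0xb9  0x33  0x96  0xf3  0x61  0xfb  0xf3  0xfe ]

t0 = [0xb9, 0x33, 0x96, 0xf3, 0x61, 0xfb, 0x4c, 0xfe]
t1 = [0xb9, 0x96, 0x33, 0xf3, 0x96, 0x61, 0xf3, 0xfb]
t2 = [0xb9, 0x33, 0x96, 0xf3, 0x61, 0xfb, 0xf3, 0xfe]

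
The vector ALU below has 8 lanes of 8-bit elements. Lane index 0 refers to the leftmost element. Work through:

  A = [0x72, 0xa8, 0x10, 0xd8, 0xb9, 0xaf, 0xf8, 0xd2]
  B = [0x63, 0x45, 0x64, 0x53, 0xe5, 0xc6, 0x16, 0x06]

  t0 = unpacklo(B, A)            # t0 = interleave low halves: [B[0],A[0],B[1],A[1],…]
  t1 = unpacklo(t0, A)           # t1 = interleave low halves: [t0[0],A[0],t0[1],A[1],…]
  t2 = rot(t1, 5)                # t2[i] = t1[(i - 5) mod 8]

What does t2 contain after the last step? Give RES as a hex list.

t0 = [0x63, 0x72, 0x45, 0xa8, 0x64, 0x10, 0x53, 0xd8]
t1 = [0x63, 0x72, 0x72, 0xa8, 0x45, 0x10, 0xa8, 0xd8]
t2 = [0xa8, 0x45, 0x10, 0xa8, 0xd8, 0x63, 0x72, 0x72]

RES = [ 0xa8  0x45  0x10  0xa8  0xd8  0x63  0x72  0x72 ]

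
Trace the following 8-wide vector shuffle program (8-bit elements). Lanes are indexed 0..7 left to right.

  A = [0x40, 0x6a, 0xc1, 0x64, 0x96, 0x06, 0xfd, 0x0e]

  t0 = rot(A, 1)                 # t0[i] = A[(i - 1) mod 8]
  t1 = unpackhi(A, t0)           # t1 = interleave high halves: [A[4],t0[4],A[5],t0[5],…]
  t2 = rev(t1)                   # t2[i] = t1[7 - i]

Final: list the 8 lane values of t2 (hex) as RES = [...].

RES = [0xfd, 0x0e, 0x06, 0xfd, 0x96, 0x06, 0x64, 0x96]

→ t0 |0e|40|6a|c1|64|96|06|fd|
→ t1 |96|64|06|96|fd|06|0e|fd|
→ t2 |fd|0e|06|fd|96|06|64|96|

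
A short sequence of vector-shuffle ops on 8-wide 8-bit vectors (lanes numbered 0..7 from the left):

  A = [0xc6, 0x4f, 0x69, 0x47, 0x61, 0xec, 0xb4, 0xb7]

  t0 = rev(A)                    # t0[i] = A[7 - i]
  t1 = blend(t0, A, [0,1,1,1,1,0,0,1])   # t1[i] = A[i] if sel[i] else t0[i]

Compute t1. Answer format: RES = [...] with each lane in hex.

RES = [0xb7, 0x4f, 0x69, 0x47, 0x61, 0x69, 0x4f, 0xb7]

  t0: b7 b4 ec 61 47 69 4f c6
  t1: b7 4f 69 47 61 69 4f b7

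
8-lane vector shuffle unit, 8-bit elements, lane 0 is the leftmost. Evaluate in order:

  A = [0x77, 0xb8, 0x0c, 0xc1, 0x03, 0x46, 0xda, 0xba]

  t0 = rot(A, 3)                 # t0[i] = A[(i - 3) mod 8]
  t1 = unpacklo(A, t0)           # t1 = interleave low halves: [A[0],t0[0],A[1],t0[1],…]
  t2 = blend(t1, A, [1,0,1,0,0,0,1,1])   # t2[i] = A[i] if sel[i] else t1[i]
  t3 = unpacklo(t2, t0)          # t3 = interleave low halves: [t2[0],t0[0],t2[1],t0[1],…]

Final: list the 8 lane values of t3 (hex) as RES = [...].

RES = [0x77, 0x46, 0x46, 0xda, 0x0c, 0xba, 0xda, 0x77]

t0 = [0x46, 0xda, 0xba, 0x77, 0xb8, 0x0c, 0xc1, 0x03]
t1 = [0x77, 0x46, 0xb8, 0xda, 0x0c, 0xba, 0xc1, 0x77]
t2 = [0x77, 0x46, 0x0c, 0xda, 0x0c, 0xba, 0xda, 0xba]
t3 = [0x77, 0x46, 0x46, 0xda, 0x0c, 0xba, 0xda, 0x77]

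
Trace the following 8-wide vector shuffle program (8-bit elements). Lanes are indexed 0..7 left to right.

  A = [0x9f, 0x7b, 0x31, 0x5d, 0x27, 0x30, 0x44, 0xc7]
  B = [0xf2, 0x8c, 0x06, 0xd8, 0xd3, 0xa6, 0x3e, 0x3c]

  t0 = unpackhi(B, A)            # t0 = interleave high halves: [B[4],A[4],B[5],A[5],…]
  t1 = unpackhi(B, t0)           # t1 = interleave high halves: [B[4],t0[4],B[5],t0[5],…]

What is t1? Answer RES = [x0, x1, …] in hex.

RES = [0xd3, 0x3e, 0xa6, 0x44, 0x3e, 0x3c, 0x3c, 0xc7]

→ t0 |d3|27|a6|30|3e|44|3c|c7|
→ t1 |d3|3e|a6|44|3e|3c|3c|c7|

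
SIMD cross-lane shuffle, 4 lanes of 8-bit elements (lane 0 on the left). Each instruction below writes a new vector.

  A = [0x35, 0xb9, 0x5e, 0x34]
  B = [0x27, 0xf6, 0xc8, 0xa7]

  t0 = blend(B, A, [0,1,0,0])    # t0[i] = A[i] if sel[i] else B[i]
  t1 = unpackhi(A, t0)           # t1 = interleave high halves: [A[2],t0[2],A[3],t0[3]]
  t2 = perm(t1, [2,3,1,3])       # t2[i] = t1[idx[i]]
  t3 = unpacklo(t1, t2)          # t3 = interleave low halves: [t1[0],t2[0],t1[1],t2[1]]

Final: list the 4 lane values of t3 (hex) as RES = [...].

RES = [ 0x5e  0x34  0xc8  0xa7 ]

→ t0 |27|b9|c8|a7|
→ t1 |5e|c8|34|a7|
→ t2 |34|a7|c8|a7|
→ t3 |5e|34|c8|a7|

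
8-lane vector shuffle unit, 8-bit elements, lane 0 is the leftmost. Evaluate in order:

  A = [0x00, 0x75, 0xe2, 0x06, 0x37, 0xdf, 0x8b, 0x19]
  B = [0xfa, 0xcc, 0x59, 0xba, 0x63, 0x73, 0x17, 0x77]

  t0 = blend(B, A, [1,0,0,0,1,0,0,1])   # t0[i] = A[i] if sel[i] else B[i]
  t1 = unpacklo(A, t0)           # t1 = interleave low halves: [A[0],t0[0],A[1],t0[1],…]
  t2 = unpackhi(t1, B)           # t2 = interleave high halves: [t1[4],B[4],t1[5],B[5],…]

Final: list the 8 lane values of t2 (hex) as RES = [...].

  t0: 00 cc 59 ba 37 73 17 19
  t1: 00 00 75 cc e2 59 06 ba
  t2: e2 63 59 73 06 17 ba 77

RES = [ 0xe2  0x63  0x59  0x73  0x06  0x17  0xba  0x77 ]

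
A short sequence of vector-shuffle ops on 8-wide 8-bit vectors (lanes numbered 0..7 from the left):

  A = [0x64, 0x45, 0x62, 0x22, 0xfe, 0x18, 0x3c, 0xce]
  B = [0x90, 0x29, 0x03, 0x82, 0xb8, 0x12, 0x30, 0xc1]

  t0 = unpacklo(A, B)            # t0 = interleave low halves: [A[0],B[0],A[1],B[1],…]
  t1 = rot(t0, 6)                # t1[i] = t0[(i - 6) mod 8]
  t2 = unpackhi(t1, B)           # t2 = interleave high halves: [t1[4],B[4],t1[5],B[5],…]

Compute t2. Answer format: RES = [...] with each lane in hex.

RES = [0x22, 0xb8, 0x82, 0x12, 0x64, 0x30, 0x90, 0xc1]

t0 = [0x64, 0x90, 0x45, 0x29, 0x62, 0x03, 0x22, 0x82]
t1 = [0x45, 0x29, 0x62, 0x03, 0x22, 0x82, 0x64, 0x90]
t2 = [0x22, 0xb8, 0x82, 0x12, 0x64, 0x30, 0x90, 0xc1]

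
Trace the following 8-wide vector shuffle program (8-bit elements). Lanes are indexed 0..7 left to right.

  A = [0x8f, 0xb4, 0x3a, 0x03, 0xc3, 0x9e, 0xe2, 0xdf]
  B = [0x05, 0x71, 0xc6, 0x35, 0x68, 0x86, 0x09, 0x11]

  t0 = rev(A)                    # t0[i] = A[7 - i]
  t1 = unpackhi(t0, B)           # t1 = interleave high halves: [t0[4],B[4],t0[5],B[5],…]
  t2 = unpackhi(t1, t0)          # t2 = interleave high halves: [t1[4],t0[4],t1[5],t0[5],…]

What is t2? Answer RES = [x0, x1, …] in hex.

RES = [0xb4, 0x03, 0x09, 0x3a, 0x8f, 0xb4, 0x11, 0x8f]

→ t0 |df|e2|9e|c3|03|3a|b4|8f|
→ t1 |03|68|3a|86|b4|09|8f|11|
→ t2 |b4|03|09|3a|8f|b4|11|8f|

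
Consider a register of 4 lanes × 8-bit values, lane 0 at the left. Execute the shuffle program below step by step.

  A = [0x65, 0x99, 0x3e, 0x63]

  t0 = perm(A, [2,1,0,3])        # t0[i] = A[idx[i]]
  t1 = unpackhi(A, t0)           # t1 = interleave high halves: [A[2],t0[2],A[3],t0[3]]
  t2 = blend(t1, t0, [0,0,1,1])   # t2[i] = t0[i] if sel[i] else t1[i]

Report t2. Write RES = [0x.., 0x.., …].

t0 = [0x3e, 0x99, 0x65, 0x63]
t1 = [0x3e, 0x65, 0x63, 0x63]
t2 = [0x3e, 0x65, 0x65, 0x63]

RES = [ 0x3e  0x65  0x65  0x63 ]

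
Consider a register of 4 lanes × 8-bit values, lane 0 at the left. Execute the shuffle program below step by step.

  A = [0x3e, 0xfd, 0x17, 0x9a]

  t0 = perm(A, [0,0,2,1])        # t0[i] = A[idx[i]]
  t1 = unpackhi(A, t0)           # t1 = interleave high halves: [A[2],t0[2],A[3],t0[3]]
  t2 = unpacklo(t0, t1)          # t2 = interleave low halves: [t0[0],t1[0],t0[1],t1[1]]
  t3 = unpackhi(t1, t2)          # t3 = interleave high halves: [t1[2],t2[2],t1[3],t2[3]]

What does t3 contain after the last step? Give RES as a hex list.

RES = [ 0x9a  0x3e  0xfd  0x17 ]

→ t0 |3e|3e|17|fd|
→ t1 |17|17|9a|fd|
→ t2 |3e|17|3e|17|
→ t3 |9a|3e|fd|17|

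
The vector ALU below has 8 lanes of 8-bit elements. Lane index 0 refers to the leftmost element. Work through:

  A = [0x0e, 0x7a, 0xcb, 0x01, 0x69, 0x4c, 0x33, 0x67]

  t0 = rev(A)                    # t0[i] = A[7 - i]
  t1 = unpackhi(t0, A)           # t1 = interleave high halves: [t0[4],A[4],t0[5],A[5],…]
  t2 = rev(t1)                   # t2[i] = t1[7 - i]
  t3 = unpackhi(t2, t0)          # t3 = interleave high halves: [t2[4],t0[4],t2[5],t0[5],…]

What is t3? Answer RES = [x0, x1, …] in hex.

→ t0 |67|33|4c|69|01|cb|7a|0e|
→ t1 |01|69|cb|4c|7a|33|0e|67|
→ t2 |67|0e|33|7a|4c|cb|69|01|
→ t3 |4c|01|cb|cb|69|7a|01|0e|

RES = [ 0x4c  0x01  0xcb  0xcb  0x69  0x7a  0x01  0x0e ]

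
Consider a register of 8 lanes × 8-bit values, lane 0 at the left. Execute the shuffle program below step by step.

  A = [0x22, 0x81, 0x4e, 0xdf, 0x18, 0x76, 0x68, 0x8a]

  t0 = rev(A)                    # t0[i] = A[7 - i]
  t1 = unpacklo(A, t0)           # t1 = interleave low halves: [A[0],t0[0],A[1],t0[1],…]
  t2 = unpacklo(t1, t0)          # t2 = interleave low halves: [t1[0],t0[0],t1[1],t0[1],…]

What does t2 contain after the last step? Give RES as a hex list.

RES = [0x22, 0x8a, 0x8a, 0x68, 0x81, 0x76, 0x68, 0x18]

→ t0 |8a|68|76|18|df|4e|81|22|
→ t1 |22|8a|81|68|4e|76|df|18|
→ t2 |22|8a|8a|68|81|76|68|18|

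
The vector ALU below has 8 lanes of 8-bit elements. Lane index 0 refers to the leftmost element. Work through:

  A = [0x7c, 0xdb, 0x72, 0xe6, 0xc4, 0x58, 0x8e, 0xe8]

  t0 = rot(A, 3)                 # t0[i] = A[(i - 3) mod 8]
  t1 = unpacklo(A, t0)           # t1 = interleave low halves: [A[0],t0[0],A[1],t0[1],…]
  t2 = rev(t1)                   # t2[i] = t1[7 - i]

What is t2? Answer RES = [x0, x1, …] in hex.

RES = [0x7c, 0xe6, 0xe8, 0x72, 0x8e, 0xdb, 0x58, 0x7c]

  t0: 58 8e e8 7c db 72 e6 c4
  t1: 7c 58 db 8e 72 e8 e6 7c
  t2: 7c e6 e8 72 8e db 58 7c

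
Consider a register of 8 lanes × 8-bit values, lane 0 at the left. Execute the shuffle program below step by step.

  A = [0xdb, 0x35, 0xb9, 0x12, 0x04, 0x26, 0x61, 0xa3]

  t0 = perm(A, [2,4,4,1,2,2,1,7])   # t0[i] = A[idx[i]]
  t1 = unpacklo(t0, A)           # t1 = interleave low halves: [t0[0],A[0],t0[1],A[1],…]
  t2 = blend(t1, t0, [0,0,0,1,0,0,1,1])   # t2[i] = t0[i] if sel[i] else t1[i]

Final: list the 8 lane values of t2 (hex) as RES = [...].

RES = [ 0xb9  0xdb  0x04  0x35  0x04  0xb9  0x35  0xa3 ]

  t0: b9 04 04 35 b9 b9 35 a3
  t1: b9 db 04 35 04 b9 35 12
  t2: b9 db 04 35 04 b9 35 a3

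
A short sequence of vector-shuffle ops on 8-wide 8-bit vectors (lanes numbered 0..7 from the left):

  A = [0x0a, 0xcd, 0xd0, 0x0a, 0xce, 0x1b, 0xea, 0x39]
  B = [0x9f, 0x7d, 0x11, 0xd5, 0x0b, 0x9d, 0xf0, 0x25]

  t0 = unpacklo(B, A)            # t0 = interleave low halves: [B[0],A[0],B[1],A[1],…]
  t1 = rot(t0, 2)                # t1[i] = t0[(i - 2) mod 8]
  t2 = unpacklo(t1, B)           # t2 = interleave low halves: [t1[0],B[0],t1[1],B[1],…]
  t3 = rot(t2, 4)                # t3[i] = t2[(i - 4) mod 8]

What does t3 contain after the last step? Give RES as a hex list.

RES = [ 0x9f  0x11  0x0a  0xd5  0xd5  0x9f  0x0a  0x7d ]

t0 = [0x9f, 0x0a, 0x7d, 0xcd, 0x11, 0xd0, 0xd5, 0x0a]
t1 = [0xd5, 0x0a, 0x9f, 0x0a, 0x7d, 0xcd, 0x11, 0xd0]
t2 = [0xd5, 0x9f, 0x0a, 0x7d, 0x9f, 0x11, 0x0a, 0xd5]
t3 = [0x9f, 0x11, 0x0a, 0xd5, 0xd5, 0x9f, 0x0a, 0x7d]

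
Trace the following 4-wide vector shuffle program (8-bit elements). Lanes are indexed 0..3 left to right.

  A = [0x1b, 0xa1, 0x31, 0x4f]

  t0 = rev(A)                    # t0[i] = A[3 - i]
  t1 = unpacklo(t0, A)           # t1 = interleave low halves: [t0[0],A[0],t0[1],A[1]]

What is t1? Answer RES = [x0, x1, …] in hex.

t0 = [0x4f, 0x31, 0xa1, 0x1b]
t1 = [0x4f, 0x1b, 0x31, 0xa1]

RES = [ 0x4f  0x1b  0x31  0xa1 ]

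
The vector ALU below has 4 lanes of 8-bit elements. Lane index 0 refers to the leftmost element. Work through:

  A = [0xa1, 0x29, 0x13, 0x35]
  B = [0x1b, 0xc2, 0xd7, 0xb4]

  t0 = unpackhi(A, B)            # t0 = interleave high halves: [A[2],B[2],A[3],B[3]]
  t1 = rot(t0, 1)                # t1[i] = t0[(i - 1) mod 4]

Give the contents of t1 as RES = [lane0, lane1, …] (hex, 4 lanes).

RES = [ 0xb4  0x13  0xd7  0x35 ]

  t0: 13 d7 35 b4
  t1: b4 13 d7 35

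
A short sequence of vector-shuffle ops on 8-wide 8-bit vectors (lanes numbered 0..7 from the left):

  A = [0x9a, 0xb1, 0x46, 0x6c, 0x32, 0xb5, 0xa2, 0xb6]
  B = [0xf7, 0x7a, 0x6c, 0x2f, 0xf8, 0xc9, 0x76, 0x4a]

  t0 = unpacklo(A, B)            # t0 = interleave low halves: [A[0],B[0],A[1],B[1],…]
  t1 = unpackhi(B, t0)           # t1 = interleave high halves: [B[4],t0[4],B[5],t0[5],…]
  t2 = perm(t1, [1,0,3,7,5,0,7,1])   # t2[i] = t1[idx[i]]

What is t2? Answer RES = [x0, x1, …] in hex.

RES = [ 0x46  0xf8  0x6c  0x2f  0x6c  0xf8  0x2f  0x46 ]

→ t0 |9a|f7|b1|7a|46|6c|6c|2f|
→ t1 |f8|46|c9|6c|76|6c|4a|2f|
→ t2 |46|f8|6c|2f|6c|f8|2f|46|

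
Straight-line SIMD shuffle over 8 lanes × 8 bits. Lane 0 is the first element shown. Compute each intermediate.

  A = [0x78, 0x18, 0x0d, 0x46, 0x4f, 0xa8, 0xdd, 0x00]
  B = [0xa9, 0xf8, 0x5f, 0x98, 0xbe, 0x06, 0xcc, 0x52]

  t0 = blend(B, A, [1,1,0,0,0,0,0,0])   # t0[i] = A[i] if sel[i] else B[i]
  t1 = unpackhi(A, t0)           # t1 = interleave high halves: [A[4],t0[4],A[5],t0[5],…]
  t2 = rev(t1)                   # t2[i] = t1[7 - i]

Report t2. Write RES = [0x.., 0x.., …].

RES = [ 0x52  0x00  0xcc  0xdd  0x06  0xa8  0xbe  0x4f ]

→ t0 |78|18|5f|98|be|06|cc|52|
→ t1 |4f|be|a8|06|dd|cc|00|52|
→ t2 |52|00|cc|dd|06|a8|be|4f|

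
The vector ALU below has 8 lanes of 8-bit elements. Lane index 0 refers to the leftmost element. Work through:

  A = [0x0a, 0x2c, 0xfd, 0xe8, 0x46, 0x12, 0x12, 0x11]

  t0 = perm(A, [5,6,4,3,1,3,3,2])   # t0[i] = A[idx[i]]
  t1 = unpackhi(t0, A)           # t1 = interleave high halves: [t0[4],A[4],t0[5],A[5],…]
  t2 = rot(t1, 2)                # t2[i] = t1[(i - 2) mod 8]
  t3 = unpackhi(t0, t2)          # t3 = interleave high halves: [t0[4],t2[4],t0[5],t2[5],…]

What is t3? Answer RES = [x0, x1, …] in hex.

→ t0 |12|12|46|e8|2c|e8|e8|fd|
→ t1 |2c|46|e8|12|e8|12|fd|11|
→ t2 |fd|11|2c|46|e8|12|e8|12|
→ t3 |2c|e8|e8|12|e8|e8|fd|12|

RES = [0x2c, 0xe8, 0xe8, 0x12, 0xe8, 0xe8, 0xfd, 0x12]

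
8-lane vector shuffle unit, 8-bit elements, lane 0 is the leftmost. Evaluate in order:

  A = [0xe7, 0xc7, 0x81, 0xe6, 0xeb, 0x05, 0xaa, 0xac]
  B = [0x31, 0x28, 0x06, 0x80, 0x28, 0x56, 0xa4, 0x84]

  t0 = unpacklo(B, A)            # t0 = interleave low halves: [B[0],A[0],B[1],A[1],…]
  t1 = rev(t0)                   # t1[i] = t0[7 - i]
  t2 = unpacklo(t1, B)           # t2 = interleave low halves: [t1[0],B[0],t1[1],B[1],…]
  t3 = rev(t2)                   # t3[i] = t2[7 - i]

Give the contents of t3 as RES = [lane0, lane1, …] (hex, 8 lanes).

RES = [0x80, 0x06, 0x06, 0x81, 0x28, 0x80, 0x31, 0xe6]

→ t0 |31|e7|28|c7|06|81|80|e6|
→ t1 |e6|80|81|06|c7|28|e7|31|
→ t2 |e6|31|80|28|81|06|06|80|
→ t3 |80|06|06|81|28|80|31|e6|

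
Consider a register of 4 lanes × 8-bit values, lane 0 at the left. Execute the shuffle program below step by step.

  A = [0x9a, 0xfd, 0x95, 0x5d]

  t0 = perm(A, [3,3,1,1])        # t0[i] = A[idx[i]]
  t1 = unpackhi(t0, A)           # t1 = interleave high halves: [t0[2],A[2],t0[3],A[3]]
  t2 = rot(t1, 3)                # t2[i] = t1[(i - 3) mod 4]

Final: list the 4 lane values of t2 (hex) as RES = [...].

RES = [ 0x95  0xfd  0x5d  0xfd ]

→ t0 |5d|5d|fd|fd|
→ t1 |fd|95|fd|5d|
→ t2 |95|fd|5d|fd|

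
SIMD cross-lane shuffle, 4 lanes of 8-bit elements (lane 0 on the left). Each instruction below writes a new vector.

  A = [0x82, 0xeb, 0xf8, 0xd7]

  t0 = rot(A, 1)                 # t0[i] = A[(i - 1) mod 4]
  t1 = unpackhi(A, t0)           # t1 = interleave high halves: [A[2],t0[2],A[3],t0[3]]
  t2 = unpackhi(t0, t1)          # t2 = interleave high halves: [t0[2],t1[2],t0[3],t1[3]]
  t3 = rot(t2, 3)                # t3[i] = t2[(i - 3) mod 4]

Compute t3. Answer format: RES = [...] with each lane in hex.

RES = [ 0xd7  0xf8  0xf8  0xeb ]

→ t0 |d7|82|eb|f8|
→ t1 |f8|eb|d7|f8|
→ t2 |eb|d7|f8|f8|
→ t3 |d7|f8|f8|eb|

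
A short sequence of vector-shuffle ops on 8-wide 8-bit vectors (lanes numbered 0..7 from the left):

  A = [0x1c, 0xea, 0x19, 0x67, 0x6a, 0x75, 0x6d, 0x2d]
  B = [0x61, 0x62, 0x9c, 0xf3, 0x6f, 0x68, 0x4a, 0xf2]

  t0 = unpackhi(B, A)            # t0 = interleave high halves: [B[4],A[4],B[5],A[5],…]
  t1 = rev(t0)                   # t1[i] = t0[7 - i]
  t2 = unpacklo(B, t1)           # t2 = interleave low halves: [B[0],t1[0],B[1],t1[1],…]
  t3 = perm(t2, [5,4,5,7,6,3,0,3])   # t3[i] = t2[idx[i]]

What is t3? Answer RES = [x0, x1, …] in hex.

t0 = [0x6f, 0x6a, 0x68, 0x75, 0x4a, 0x6d, 0xf2, 0x2d]
t1 = [0x2d, 0xf2, 0x6d, 0x4a, 0x75, 0x68, 0x6a, 0x6f]
t2 = [0x61, 0x2d, 0x62, 0xf2, 0x9c, 0x6d, 0xf3, 0x4a]
t3 = [0x6d, 0x9c, 0x6d, 0x4a, 0xf3, 0xf2, 0x61, 0xf2]

RES = [ 0x6d  0x9c  0x6d  0x4a  0xf3  0xf2  0x61  0xf2 ]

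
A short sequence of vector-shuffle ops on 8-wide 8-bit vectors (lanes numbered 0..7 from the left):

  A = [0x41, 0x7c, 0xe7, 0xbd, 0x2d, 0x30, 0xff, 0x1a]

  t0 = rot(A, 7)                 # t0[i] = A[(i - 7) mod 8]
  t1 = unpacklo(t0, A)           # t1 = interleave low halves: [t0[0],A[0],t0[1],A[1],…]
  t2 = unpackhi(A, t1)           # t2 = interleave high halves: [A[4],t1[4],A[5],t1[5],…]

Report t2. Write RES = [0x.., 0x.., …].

RES = [0x2d, 0xbd, 0x30, 0xe7, 0xff, 0x2d, 0x1a, 0xbd]

→ t0 |7c|e7|bd|2d|30|ff|1a|41|
→ t1 |7c|41|e7|7c|bd|e7|2d|bd|
→ t2 |2d|bd|30|e7|ff|2d|1a|bd|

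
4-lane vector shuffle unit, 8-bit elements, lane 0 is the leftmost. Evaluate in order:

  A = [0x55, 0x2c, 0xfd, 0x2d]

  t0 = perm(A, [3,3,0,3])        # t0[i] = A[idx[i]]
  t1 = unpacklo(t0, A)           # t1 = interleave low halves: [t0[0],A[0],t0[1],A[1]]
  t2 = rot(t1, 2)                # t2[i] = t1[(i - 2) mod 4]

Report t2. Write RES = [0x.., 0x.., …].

RES = [0x2d, 0x2c, 0x2d, 0x55]

t0 = [0x2d, 0x2d, 0x55, 0x2d]
t1 = [0x2d, 0x55, 0x2d, 0x2c]
t2 = [0x2d, 0x2c, 0x2d, 0x55]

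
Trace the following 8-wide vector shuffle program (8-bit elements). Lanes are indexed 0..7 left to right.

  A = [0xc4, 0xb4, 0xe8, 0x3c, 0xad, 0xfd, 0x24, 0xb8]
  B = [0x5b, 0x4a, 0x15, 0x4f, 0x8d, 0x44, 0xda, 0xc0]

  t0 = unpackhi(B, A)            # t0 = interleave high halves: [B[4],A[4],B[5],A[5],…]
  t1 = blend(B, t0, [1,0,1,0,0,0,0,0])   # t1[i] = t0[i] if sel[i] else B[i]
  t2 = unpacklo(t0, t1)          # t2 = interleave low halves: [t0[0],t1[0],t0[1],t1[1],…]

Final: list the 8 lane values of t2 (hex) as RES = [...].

→ t0 |8d|ad|44|fd|da|24|c0|b8|
→ t1 |8d|4a|44|4f|8d|44|da|c0|
→ t2 |8d|8d|ad|4a|44|44|fd|4f|

RES = [0x8d, 0x8d, 0xad, 0x4a, 0x44, 0x44, 0xfd, 0x4f]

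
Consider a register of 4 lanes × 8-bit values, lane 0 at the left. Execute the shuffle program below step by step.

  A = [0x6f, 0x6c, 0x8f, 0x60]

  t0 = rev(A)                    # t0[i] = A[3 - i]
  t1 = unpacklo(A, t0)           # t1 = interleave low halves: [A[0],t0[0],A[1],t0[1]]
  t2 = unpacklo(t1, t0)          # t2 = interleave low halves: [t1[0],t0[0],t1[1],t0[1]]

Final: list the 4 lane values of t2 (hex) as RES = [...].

RES = [ 0x6f  0x60  0x60  0x8f ]

t0 = [0x60, 0x8f, 0x6c, 0x6f]
t1 = [0x6f, 0x60, 0x6c, 0x8f]
t2 = [0x6f, 0x60, 0x60, 0x8f]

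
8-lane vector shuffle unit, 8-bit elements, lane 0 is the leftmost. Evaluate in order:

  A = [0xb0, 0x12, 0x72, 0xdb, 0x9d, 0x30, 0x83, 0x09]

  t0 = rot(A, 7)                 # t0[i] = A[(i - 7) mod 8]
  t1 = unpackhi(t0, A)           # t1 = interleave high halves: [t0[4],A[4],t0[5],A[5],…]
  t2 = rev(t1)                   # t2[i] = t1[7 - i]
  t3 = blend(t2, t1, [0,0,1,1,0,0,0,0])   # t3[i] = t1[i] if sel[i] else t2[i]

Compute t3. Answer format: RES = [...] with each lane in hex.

RES = [ 0x09  0xb0  0x83  0x30  0x30  0x83  0x9d  0x30 ]

→ t0 |12|72|db|9d|30|83|09|b0|
→ t1 |30|9d|83|30|09|83|b0|09|
→ t2 |09|b0|83|09|30|83|9d|30|
→ t3 |09|b0|83|30|30|83|9d|30|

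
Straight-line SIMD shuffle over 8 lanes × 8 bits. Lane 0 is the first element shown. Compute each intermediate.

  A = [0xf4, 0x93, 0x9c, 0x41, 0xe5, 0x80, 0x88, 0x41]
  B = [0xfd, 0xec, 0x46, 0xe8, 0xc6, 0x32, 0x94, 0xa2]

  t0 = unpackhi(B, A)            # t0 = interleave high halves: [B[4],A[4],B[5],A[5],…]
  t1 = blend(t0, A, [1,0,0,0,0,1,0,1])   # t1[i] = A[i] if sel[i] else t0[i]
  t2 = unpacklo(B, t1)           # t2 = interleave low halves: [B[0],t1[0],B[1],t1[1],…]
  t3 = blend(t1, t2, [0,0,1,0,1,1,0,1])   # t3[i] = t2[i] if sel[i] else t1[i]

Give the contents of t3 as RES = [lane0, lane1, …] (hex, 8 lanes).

RES = [0xf4, 0xe5, 0xec, 0x80, 0x46, 0x32, 0xa2, 0x80]

→ t0 |c6|e5|32|80|94|88|a2|41|
→ t1 |f4|e5|32|80|94|80|a2|41|
→ t2 |fd|f4|ec|e5|46|32|e8|80|
→ t3 |f4|e5|ec|80|46|32|a2|80|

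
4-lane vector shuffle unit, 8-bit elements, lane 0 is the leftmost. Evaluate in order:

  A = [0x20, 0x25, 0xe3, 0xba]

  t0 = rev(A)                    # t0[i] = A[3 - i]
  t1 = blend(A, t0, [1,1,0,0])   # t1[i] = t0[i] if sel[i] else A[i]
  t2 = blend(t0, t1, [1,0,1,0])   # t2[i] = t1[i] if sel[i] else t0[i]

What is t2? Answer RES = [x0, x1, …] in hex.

RES = [0xba, 0xe3, 0xe3, 0x20]

→ t0 |ba|e3|25|20|
→ t1 |ba|e3|e3|ba|
→ t2 |ba|e3|e3|20|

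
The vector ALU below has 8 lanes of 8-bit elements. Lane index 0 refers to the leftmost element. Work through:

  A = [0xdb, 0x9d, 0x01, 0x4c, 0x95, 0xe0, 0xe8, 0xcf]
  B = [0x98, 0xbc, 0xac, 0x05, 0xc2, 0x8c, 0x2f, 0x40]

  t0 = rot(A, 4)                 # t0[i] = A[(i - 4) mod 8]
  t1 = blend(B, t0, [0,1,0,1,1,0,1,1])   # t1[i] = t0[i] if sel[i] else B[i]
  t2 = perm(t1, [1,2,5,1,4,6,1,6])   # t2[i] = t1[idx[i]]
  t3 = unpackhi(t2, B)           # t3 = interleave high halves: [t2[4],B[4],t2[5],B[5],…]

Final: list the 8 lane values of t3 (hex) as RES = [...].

t0 = [0x95, 0xe0, 0xe8, 0xcf, 0xdb, 0x9d, 0x01, 0x4c]
t1 = [0x98, 0xe0, 0xac, 0xcf, 0xdb, 0x8c, 0x01, 0x4c]
t2 = [0xe0, 0xac, 0x8c, 0xe0, 0xdb, 0x01, 0xe0, 0x01]
t3 = [0xdb, 0xc2, 0x01, 0x8c, 0xe0, 0x2f, 0x01, 0x40]

RES = [0xdb, 0xc2, 0x01, 0x8c, 0xe0, 0x2f, 0x01, 0x40]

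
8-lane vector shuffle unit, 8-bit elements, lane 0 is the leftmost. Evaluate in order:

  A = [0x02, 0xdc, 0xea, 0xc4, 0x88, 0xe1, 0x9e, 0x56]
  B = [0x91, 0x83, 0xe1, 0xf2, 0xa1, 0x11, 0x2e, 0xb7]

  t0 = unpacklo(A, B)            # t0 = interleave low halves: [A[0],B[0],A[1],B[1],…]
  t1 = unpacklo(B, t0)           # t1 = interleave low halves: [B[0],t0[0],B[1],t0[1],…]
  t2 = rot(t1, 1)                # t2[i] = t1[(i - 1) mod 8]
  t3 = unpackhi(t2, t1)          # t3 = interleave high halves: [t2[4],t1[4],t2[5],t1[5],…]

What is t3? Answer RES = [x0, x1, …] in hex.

  t0: 02 91 dc 83 ea e1 c4 f2
  t1: 91 02 83 91 e1 dc f2 83
  t2: 83 91 02 83 91 e1 dc f2
  t3: 91 e1 e1 dc dc f2 f2 83

RES = [ 0x91  0xe1  0xe1  0xdc  0xdc  0xf2  0xf2  0x83 ]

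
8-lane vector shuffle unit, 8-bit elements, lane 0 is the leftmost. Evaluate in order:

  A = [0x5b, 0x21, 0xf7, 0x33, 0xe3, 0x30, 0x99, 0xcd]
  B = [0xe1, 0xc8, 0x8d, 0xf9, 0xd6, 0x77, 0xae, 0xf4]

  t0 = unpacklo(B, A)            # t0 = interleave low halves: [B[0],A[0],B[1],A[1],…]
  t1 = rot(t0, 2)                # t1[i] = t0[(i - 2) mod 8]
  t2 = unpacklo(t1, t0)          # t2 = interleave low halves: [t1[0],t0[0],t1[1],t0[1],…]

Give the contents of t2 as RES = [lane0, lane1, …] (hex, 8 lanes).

  t0: e1 5b c8 21 8d f7 f9 33
  t1: f9 33 e1 5b c8 21 8d f7
  t2: f9 e1 33 5b e1 c8 5b 21

RES = [ 0xf9  0xe1  0x33  0x5b  0xe1  0xc8  0x5b  0x21 ]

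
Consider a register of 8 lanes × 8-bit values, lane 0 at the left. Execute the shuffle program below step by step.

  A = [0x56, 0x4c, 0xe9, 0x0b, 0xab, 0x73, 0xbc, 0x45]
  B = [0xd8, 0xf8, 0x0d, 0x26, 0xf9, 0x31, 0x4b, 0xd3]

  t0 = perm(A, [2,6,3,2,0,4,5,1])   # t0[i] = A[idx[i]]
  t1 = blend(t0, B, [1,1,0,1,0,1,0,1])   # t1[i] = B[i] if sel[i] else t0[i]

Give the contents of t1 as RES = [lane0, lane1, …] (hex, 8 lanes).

→ t0 |e9|bc|0b|e9|56|ab|73|4c|
→ t1 |d8|f8|0b|26|56|31|73|d3|

RES = [ 0xd8  0xf8  0x0b  0x26  0x56  0x31  0x73  0xd3 ]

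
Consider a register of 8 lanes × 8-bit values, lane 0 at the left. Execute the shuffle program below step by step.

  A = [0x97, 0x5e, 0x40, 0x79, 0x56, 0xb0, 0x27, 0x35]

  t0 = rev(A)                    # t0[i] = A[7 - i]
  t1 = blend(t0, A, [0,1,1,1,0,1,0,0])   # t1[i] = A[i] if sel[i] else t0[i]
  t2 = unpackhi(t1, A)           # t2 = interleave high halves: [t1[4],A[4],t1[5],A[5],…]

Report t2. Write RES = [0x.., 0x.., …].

RES = [ 0x79  0x56  0xb0  0xb0  0x5e  0x27  0x97  0x35 ]

t0 = [0x35, 0x27, 0xb0, 0x56, 0x79, 0x40, 0x5e, 0x97]
t1 = [0x35, 0x5e, 0x40, 0x79, 0x79, 0xb0, 0x5e, 0x97]
t2 = [0x79, 0x56, 0xb0, 0xb0, 0x5e, 0x27, 0x97, 0x35]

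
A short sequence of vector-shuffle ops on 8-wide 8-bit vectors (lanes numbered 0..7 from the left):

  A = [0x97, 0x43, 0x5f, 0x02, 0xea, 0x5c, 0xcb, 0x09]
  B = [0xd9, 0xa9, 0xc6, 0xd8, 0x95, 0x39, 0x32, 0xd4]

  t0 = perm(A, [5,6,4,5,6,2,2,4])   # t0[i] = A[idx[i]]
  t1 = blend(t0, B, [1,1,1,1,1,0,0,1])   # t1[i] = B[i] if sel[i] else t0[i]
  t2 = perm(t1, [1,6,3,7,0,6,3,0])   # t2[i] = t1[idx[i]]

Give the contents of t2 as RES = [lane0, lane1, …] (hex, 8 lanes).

RES = [0xa9, 0x5f, 0xd8, 0xd4, 0xd9, 0x5f, 0xd8, 0xd9]

  t0: 5c cb ea 5c cb 5f 5f ea
  t1: d9 a9 c6 d8 95 5f 5f d4
  t2: a9 5f d8 d4 d9 5f d8 d9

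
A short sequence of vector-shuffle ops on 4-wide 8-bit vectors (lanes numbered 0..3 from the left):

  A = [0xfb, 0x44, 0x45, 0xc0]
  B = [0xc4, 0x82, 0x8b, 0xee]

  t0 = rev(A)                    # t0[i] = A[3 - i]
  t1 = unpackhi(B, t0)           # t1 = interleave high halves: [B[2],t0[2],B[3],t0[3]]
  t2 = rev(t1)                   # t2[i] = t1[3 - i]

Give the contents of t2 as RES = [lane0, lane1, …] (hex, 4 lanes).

RES = [0xfb, 0xee, 0x44, 0x8b]

t0 = [0xc0, 0x45, 0x44, 0xfb]
t1 = [0x8b, 0x44, 0xee, 0xfb]
t2 = [0xfb, 0xee, 0x44, 0x8b]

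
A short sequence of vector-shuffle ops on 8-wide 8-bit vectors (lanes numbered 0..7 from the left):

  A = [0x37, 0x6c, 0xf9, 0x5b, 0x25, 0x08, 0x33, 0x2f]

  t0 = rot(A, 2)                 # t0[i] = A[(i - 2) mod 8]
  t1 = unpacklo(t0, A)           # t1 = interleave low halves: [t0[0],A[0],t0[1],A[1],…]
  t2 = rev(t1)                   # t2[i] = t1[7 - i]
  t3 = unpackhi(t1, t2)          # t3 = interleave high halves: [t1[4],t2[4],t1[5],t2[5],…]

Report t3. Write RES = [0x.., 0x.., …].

RES = [ 0x37  0x6c  0xf9  0x2f  0x6c  0x37  0x5b  0x33 ]

→ t0 |33|2f|37|6c|f9|5b|25|08|
→ t1 |33|37|2f|6c|37|f9|6c|5b|
→ t2 |5b|6c|f9|37|6c|2f|37|33|
→ t3 |37|6c|f9|2f|6c|37|5b|33|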